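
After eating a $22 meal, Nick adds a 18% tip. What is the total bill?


Calculate the tip:
18% of $22 = $3.96
Add tip to meal cost:
$22 + $3.96 = $25.96

$25.96


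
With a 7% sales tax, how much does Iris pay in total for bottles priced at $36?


Calculate the tax:
7% of $36 = $2.52
Add tax to price:
$36 + $2.52 = $38.52

$38.52


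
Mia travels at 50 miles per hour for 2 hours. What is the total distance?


Use the formula: distance = speed x time
Speed = 50 mph, Time = 2 hours
50 x 2 = 100 miles

100 miles


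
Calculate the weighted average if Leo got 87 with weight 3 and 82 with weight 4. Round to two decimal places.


Weighted sum:
3 x 87 + 4 x 82 = 589
Total weight:
3 + 4 = 7
Weighted average:
589 / 7 = 84.1428... ≈ 84.14

84.14


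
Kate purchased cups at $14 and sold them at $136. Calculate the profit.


Selling price = $136
Cost price = $14
Profit = selling price - cost price:
Profit = $136 - $14 = $122

$122


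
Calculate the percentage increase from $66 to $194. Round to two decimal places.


Find the absolute change:
|194 - 66| = 128
Divide by original and multiply by 100:
128 / 66 x 100 = 193.9393...% ≈ 193.94%

193.94%


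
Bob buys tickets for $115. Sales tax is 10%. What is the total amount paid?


Calculate the tax:
10% of $115 = $11.50
Add tax to price:
$115 + $11.50 = $126.50

$126.50


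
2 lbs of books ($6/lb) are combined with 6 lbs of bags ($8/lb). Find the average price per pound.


Cost of books:
2 x $6 = $12
Cost of bags:
6 x $8 = $48
Total cost: $12 + $48 = $60
Total weight: 8 lbs
Average: $60 / 8 = $7.50/lb

$7.50/lb


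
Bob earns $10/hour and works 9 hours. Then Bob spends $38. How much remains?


Calculate earnings:
9 x $10 = $90
Subtract spending:
$90 - $38 = $52

$52


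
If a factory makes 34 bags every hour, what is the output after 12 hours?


Production rate: 34 bags per hour
Time: 12 hours
Total: 34 x 12 = 408 bags

408 bags


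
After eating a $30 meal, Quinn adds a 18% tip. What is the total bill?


Calculate the tip:
18% of $30 = $5.40
Add tip to meal cost:
$30 + $5.40 = $35.40

$35.40


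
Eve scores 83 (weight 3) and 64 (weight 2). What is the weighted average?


Weighted sum:
3 x 83 + 2 x 64 = 377
Total weight:
3 + 2 = 5
Weighted average:
377 / 5 = 75.4

75.4


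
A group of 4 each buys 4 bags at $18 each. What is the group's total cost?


Cost per person:
4 x $18 = $72
Group total:
4 x $72 = $288

$288


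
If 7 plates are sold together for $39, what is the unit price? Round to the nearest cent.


Total cost: $39
Number of items: 7
Unit price: $39 / 7 = $5.5714... ≈ $5.57

$5.57


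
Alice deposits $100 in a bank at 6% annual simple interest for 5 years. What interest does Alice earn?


Use the formula I = P x R x T / 100
P x R x T = 100 x 6 x 5 = 3000
I = 3000 / 100 = $30

$30


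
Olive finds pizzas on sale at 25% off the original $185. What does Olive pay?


Calculate the discount amount:
25% of $185 = $46.25
Subtract from original:
$185 - $46.25 = $138.75

$138.75


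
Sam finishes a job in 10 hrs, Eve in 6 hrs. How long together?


Sam's rate: 1/10 of the job per hour
Eve's rate: 1/6 of the job per hour
Combined rate: 1/10 + 1/6 = 4/15 per hour
Time = 1 / (4/15) = 15/4 = 3.75 hours

3.75 hours


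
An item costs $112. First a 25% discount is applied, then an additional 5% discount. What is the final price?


First discount:
25% of $112 = $28
Price after first discount:
$112 - $28 = $84
Second discount:
5% of $84 = $4.20
Final price:
$84 - $4.20 = $79.80

$79.80


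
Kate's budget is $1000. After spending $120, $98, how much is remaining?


Add up expenses:
$120 + $98 = $218
Subtract from budget:
$1000 - $218 = $782

$782


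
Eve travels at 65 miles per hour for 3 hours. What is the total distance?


Use the formula: distance = speed x time
Speed = 65 mph, Time = 3 hours
65 x 3 = 195 miles

195 miles


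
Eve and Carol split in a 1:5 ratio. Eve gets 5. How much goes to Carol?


Find the multiplier:
5 / 1 = 5
Apply to Carol's share:
5 x 5 = 25

25


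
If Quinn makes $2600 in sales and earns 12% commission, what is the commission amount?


Convert rate to decimal:
12% = 0.12
Multiply by sales:
$2600 x 0.12 = $312

$312


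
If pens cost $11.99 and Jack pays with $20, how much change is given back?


Start with the amount paid:
$20
Subtract the price:
$20 - $11.99 = $8.01

$8.01


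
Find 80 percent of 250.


Convert percentage to decimal:
80% = 0.8
Multiply:
250 x 0.8 = 200

200


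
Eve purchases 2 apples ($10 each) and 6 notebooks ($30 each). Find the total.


Cost of apples:
2 x $10 = $20
Cost of notebooks:
6 x $30 = $180
Add both:
$20 + $180 = $200

$200


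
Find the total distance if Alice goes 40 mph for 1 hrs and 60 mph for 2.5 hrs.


Leg 1 distance:
40 x 1 = 40 miles
Leg 2 distance:
60 x 2.5 = 150 miles
Total distance:
40 + 150 = 190 miles

190 miles


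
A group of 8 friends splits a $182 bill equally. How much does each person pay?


Total bill: $182
Number of people: 8
Each pays: $182 / 8 = $22.75

$22.75


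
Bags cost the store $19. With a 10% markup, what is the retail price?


Calculate the markup amount:
10% of $19 = $1.90
Add to cost:
$19 + $1.90 = $20.90

$20.90


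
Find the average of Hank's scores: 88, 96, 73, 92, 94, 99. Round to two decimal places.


Add the scores:
88 + 96 + 73 + 92 + 94 + 99 = 542
Divide by the number of tests:
542 / 6 = 90.3333... ≈ 90.33

90.33


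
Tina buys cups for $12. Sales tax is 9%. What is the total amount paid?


Calculate the tax:
9% of $12 = $1.08
Add tax to price:
$12 + $1.08 = $13.08

$13.08


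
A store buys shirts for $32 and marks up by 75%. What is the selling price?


Calculate the markup amount:
75% of $32 = $24
Add to cost:
$32 + $24 = $56

$56


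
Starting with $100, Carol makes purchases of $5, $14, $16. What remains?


Add up expenses:
$5 + $14 + $16 = $35
Subtract from budget:
$100 - $35 = $65

$65


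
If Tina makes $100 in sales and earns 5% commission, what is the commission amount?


Convert rate to decimal:
5% = 0.05
Multiply by sales:
$100 x 0.05 = $5

$5


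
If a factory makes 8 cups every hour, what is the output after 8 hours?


Production rate: 8 cups per hour
Time: 8 hours
Total: 8 x 8 = 64 cups

64 cups


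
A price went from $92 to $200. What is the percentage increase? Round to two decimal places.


Find the absolute change:
|200 - 92| = 108
Divide by original and multiply by 100:
108 / 92 x 100 = 117.3913...% ≈ 117.39%

117.39%


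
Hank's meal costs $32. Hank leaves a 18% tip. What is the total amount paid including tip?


Calculate the tip:
18% of $32 = $5.76
Add tip to meal cost:
$32 + $5.76 = $37.76

$37.76


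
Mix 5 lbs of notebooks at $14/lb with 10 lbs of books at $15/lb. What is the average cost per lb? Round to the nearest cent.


Cost of notebooks:
5 x $14 = $70
Cost of books:
10 x $15 = $150
Total cost: $70 + $150 = $220
Total weight: 15 lbs
Average: $220 / 15 = $14.6666... ≈ $14.67/lb

$14.67/lb


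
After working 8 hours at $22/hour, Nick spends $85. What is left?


Calculate earnings:
8 x $22 = $176
Subtract spending:
$176 - $85 = $91

$91


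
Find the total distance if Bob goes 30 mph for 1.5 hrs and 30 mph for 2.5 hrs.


Leg 1 distance:
30 x 1.5 = 45 miles
Leg 2 distance:
30 x 2.5 = 75 miles
Total distance:
45 + 75 = 120 miles

120 miles


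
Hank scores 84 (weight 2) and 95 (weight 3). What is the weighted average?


Weighted sum:
2 x 84 + 3 x 95 = 453
Total weight:
2 + 3 = 5
Weighted average:
453 / 5 = 90.6

90.6


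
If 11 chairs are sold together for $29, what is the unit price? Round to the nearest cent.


Total cost: $29
Number of items: 11
Unit price: $29 / 11 = $2.6363... ≈ $2.64

$2.64


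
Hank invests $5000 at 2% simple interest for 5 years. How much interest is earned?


Use the formula I = P x R x T / 100
P x R x T = 5000 x 2 x 5 = 50000
I = 50000 / 100 = $500

$500


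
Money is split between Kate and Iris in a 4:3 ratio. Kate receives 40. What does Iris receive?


Find the multiplier:
40 / 4 = 10
Apply to Iris's share:
3 x 10 = 30

30


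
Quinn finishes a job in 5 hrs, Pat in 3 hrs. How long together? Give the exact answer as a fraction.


Quinn's rate: 1/5 of the job per hour
Pat's rate: 1/3 of the job per hour
Combined rate: 1/5 + 1/3 = 8/15 per hour
Time = 1 / (8/15) = 15/8 hours (≈ 1.88 hours)

15/8 hours


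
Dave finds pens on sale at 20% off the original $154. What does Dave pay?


Calculate the discount amount:
20% of $154 = $30.80
Subtract from original:
$154 - $30.80 = $123.20

$123.20


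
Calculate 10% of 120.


Convert percentage to decimal:
10% = 0.1
Multiply:
120 x 0.1 = 12

12


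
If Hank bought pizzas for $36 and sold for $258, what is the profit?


Selling price = $258
Cost price = $36
Profit = selling price - cost price:
Profit = $258 - $36 = $222

$222


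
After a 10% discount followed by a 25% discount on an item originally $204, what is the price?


First discount:
10% of $204 = $20.40
Price after first discount:
$204 - $20.40 = $183.60
Second discount:
25% of $183.60 = $45.90
Final price:
$183.60 - $45.90 = $137.70

$137.70


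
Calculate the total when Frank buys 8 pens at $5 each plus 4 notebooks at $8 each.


Cost of pens:
8 x $5 = $40
Cost of notebooks:
4 x $8 = $32
Add both:
$40 + $32 = $72

$72


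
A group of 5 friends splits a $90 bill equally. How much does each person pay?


Total bill: $90
Number of people: 5
Each pays: $90 / 5 = $18

$18


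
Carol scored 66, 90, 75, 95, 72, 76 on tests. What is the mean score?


Add the scores:
66 + 90 + 75 + 95 + 72 + 76 = 474
Divide by the number of tests:
474 / 6 = 79

79


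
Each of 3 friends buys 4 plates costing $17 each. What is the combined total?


Cost per person:
4 x $17 = $68
Group total:
3 x $68 = $204

$204


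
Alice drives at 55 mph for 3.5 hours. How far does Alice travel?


Use the formula: distance = speed x time
Speed = 55 mph, Time = 3.5 hours
55 x 3.5 = 192.5 miles

192.5 miles


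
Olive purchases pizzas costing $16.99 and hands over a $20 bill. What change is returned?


Start with the amount paid:
$20
Subtract the price:
$20 - $16.99 = $3.01

$3.01


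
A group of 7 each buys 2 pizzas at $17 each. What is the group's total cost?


Cost per person:
2 x $17 = $34
Group total:
7 x $34 = $238

$238


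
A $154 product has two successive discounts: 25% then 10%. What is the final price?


First discount:
25% of $154 = $38.50
Price after first discount:
$154 - $38.50 = $115.50
Second discount:
10% of $115.50 = $11.55
Final price:
$115.50 - $11.55 = $103.95

$103.95


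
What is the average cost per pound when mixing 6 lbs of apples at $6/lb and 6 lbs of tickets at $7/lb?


Cost of apples:
6 x $6 = $36
Cost of tickets:
6 x $7 = $42
Total cost: $36 + $42 = $78
Total weight: 12 lbs
Average: $78 / 12 = $6.50/lb

$6.50/lb


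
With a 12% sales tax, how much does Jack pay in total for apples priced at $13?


Calculate the tax:
12% of $13 = $1.56
Add tax to price:
$13 + $1.56 = $14.56

$14.56


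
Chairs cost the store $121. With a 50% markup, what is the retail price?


Calculate the markup amount:
50% of $121 = $60.50
Add to cost:
$121 + $60.50 = $181.50

$181.50


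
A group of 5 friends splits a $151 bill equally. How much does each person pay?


Total bill: $151
Number of people: 5
Each pays: $151 / 5 = $30.20

$30.20


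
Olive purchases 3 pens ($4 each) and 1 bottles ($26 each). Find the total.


Cost of pens:
3 x $4 = $12
Cost of bottles:
1 x $26 = $26
Add both:
$12 + $26 = $38

$38


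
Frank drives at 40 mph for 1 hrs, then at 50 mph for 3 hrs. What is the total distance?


Leg 1 distance:
40 x 1 = 40 miles
Leg 2 distance:
50 x 3 = 150 miles
Total distance:
40 + 150 = 190 miles

190 miles


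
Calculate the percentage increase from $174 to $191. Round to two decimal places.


Find the absolute change:
|191 - 174| = 17
Divide by original and multiply by 100:
17 / 174 x 100 = 9.7701...% ≈ 9.77%

9.77%


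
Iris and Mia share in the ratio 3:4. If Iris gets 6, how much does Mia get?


Find the multiplier:
6 / 3 = 2
Apply to Mia's share:
4 x 2 = 8

8


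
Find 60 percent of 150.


Convert percentage to decimal:
60% = 0.6
Multiply:
150 x 0.6 = 90

90


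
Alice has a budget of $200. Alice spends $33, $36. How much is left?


Add up expenses:
$33 + $36 = $69
Subtract from budget:
$200 - $69 = $131

$131


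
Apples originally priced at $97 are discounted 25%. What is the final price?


Calculate the discount amount:
25% of $97 = $24.25
Subtract from original:
$97 - $24.25 = $72.75

$72.75


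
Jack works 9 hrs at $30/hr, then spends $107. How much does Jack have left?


Calculate earnings:
9 x $30 = $270
Subtract spending:
$270 - $107 = $163

$163


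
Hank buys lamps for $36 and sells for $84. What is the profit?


Selling price = $84
Cost price = $36
Profit = selling price - cost price:
Profit = $84 - $36 = $48

$48


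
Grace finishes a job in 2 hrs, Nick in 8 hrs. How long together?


Grace's rate: 1/2 of the job per hour
Nick's rate: 1/8 of the job per hour
Combined rate: 1/2 + 1/8 = 5/8 per hour
Time = 1 / (5/8) = 8/5 = 1.6 hours

1.6 hours


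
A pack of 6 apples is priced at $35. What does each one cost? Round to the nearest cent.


Total cost: $35
Number of items: 6
Unit price: $35 / 6 = $5.8333... ≈ $5.83

$5.83


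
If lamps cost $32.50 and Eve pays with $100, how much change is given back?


Start with the amount paid:
$100
Subtract the price:
$100 - $32.50 = $67.50

$67.50


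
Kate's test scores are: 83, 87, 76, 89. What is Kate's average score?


Add the scores:
83 + 87 + 76 + 89 = 335
Divide by the number of tests:
335 / 4 = 83.75

83.75


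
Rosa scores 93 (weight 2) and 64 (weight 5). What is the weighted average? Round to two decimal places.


Weighted sum:
2 x 93 + 5 x 64 = 506
Total weight:
2 + 5 = 7
Weighted average:
506 / 7 = 72.2857... ≈ 72.29

72.29


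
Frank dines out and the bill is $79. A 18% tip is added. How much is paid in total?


Calculate the tip:
18% of $79 = $14.22
Add tip to meal cost:
$79 + $14.22 = $93.22

$93.22


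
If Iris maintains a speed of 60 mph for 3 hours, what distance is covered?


Use the formula: distance = speed x time
Speed = 60 mph, Time = 3 hours
60 x 3 = 180 miles

180 miles


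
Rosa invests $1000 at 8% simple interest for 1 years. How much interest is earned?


Use the formula I = P x R x T / 100
P x R x T = 1000 x 8 x 1 = 8000
I = 8000 / 100 = $80

$80


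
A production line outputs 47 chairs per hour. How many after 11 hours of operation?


Production rate: 47 chairs per hour
Time: 11 hours
Total: 47 x 11 = 517 chairs

517 chairs


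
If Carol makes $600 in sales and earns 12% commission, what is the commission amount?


Convert rate to decimal:
12% = 0.12
Multiply by sales:
$600 x 0.12 = $72

$72


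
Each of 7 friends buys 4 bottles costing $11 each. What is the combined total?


Cost per person:
4 x $11 = $44
Group total:
7 x $44 = $308

$308


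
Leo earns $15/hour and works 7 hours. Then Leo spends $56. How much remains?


Calculate earnings:
7 x $15 = $105
Subtract spending:
$105 - $56 = $49

$49


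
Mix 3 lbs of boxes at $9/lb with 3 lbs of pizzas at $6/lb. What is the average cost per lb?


Cost of boxes:
3 x $9 = $27
Cost of pizzas:
3 x $6 = $18
Total cost: $27 + $18 = $45
Total weight: 6 lbs
Average: $45 / 6 = $7.50/lb

$7.50/lb


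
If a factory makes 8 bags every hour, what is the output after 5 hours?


Production rate: 8 bags per hour
Time: 5 hours
Total: 8 x 5 = 40 bags

40 bags


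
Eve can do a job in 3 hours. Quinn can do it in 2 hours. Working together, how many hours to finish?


Eve's rate: 1/3 of the job per hour
Quinn's rate: 1/2 of the job per hour
Combined rate: 1/3 + 1/2 = 5/6 per hour
Time = 1 / (5/6) = 6/5 = 1.2 hours

1.2 hours


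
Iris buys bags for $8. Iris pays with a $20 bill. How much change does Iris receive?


Start with the amount paid:
$20
Subtract the price:
$20 - $8 = $12

$12


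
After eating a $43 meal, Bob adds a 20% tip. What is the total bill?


Calculate the tip:
20% of $43 = $8.60
Add tip to meal cost:
$43 + $8.60 = $51.60

$51.60


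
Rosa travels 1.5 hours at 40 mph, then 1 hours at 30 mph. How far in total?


Leg 1 distance:
40 x 1.5 = 60 miles
Leg 2 distance:
30 x 1 = 30 miles
Total distance:
60 + 30 = 90 miles

90 miles


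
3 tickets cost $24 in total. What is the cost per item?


Total cost: $24
Number of items: 3
Unit price: $24 / 3 = $8

$8


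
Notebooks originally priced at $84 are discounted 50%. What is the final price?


Calculate the discount amount:
50% of $84 = $42
Subtract from original:
$84 - $42 = $42

$42


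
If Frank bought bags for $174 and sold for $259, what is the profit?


Selling price = $259
Cost price = $174
Profit = selling price - cost price:
Profit = $259 - $174 = $85

$85


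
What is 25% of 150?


Convert percentage to decimal:
25% = 0.25
Multiply:
150 x 0.25 = 37.5

37.5


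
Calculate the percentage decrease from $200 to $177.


Find the absolute change:
|177 - 200| = 23
Divide by original and multiply by 100:
23 / 200 x 100 = 11.5%

11.5%


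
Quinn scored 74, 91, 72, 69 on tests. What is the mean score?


Add the scores:
74 + 91 + 72 + 69 = 306
Divide by the number of tests:
306 / 4 = 76.5

76.5


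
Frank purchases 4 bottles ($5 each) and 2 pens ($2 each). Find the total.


Cost of bottles:
4 x $5 = $20
Cost of pens:
2 x $2 = $4
Add both:
$20 + $4 = $24

$24


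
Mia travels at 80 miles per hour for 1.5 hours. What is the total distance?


Use the formula: distance = speed x time
Speed = 80 mph, Time = 1.5 hours
80 x 1.5 = 120 miles

120 miles


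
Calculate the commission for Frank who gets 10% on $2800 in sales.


Convert rate to decimal:
10% = 0.1
Multiply by sales:
$2800 x 0.1 = $280

$280


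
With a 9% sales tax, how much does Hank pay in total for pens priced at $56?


Calculate the tax:
9% of $56 = $5.04
Add tax to price:
$56 + $5.04 = $61.04

$61.04


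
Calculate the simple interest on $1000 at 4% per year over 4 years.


Use the formula I = P x R x T / 100
P x R x T = 1000 x 4 x 4 = 16000
I = 16000 / 100 = $160

$160


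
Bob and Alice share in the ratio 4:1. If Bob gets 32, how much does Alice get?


Find the multiplier:
32 / 4 = 8
Apply to Alice's share:
1 x 8 = 8

8


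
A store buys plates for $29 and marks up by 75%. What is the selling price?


Calculate the markup amount:
75% of $29 = $21.75
Add to cost:
$29 + $21.75 = $50.75

$50.75


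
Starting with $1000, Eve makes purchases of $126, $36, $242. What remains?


Add up expenses:
$126 + $36 + $242 = $404
Subtract from budget:
$1000 - $404 = $596

$596


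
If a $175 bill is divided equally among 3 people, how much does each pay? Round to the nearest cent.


Total bill: $175
Number of people: 3
Each pays: $175 / 3 = $58.3333... ≈ $58.33

$58.33


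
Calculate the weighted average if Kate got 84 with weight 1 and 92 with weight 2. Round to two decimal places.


Weighted sum:
1 x 84 + 2 x 92 = 268
Total weight:
1 + 2 = 3
Weighted average:
268 / 3 = 89.3333... ≈ 89.33

89.33


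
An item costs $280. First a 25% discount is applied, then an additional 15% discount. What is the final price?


First discount:
25% of $280 = $70
Price after first discount:
$280 - $70 = $210
Second discount:
15% of $210 = $31.50
Final price:
$210 - $31.50 = $178.50

$178.50


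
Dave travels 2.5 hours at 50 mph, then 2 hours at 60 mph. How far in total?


Leg 1 distance:
50 x 2.5 = 125 miles
Leg 2 distance:
60 x 2 = 120 miles
Total distance:
125 + 120 = 245 miles

245 miles


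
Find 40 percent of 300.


Convert percentage to decimal:
40% = 0.4
Multiply:
300 x 0.4 = 120

120


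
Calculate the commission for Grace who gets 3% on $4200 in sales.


Convert rate to decimal:
3% = 0.03
Multiply by sales:
$4200 x 0.03 = $126

$126


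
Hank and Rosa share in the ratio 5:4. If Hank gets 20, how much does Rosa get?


Find the multiplier:
20 / 5 = 4
Apply to Rosa's share:
4 x 4 = 16

16


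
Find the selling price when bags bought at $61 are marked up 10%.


Calculate the markup amount:
10% of $61 = $6.10
Add to cost:
$61 + $6.10 = $67.10

$67.10


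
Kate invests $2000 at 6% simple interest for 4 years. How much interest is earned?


Use the formula I = P x R x T / 100
P x R x T = 2000 x 6 x 4 = 48000
I = 48000 / 100 = $480

$480


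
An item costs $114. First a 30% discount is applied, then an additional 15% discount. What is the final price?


First discount:
30% of $114 = $34.20
Price after first discount:
$114 - $34.20 = $79.80
Second discount:
15% of $79.80 = $11.97
Final price:
$79.80 - $11.97 = $67.83

$67.83


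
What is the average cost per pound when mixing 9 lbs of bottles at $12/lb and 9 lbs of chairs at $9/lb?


Cost of bottles:
9 x $12 = $108
Cost of chairs:
9 x $9 = $81
Total cost: $108 + $81 = $189
Total weight: 18 lbs
Average: $189 / 18 = $10.50/lb

$10.50/lb


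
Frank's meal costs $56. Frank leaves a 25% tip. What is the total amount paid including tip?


Calculate the tip:
25% of $56 = $14
Add tip to meal cost:
$56 + $14 = $70

$70


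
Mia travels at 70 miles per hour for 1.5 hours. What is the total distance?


Use the formula: distance = speed x time
Speed = 70 mph, Time = 1.5 hours
70 x 1.5 = 105 miles

105 miles


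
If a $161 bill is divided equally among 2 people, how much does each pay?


Total bill: $161
Number of people: 2
Each pays: $161 / 2 = $80.50

$80.50


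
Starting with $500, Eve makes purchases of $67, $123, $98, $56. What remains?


Add up expenses:
$67 + $123 + $98 + $56 = $344
Subtract from budget:
$500 - $344 = $156

$156


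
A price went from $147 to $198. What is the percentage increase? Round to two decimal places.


Find the absolute change:
|198 - 147| = 51
Divide by original and multiply by 100:
51 / 147 x 100 = 34.6938...% ≈ 34.69%

34.69%


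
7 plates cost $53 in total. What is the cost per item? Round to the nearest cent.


Total cost: $53
Number of items: 7
Unit price: $53 / 7 = $7.5714... ≈ $7.57

$7.57


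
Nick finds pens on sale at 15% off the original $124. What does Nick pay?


Calculate the discount amount:
15% of $124 = $18.60
Subtract from original:
$124 - $18.60 = $105.40

$105.40


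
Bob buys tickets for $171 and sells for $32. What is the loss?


Selling price = $32
Cost price = $171
Loss = cost price - selling price:
Loss = $171 - $32 = $139

$139


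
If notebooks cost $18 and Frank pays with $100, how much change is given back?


Start with the amount paid:
$100
Subtract the price:
$100 - $18 = $82

$82


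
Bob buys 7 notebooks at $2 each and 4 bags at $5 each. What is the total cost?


Cost of notebooks:
7 x $2 = $14
Cost of bags:
4 x $5 = $20
Add both:
$14 + $20 = $34

$34


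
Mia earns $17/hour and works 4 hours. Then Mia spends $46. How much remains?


Calculate earnings:
4 x $17 = $68
Subtract spending:
$68 - $46 = $22

$22


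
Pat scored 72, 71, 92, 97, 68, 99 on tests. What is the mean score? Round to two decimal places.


Add the scores:
72 + 71 + 92 + 97 + 68 + 99 = 499
Divide by the number of tests:
499 / 6 = 83.1666... ≈ 83.17

83.17


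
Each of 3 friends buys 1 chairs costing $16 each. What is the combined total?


Cost per person:
1 x $16 = $16
Group total:
3 x $16 = $48

$48


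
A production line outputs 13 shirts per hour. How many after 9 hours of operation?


Production rate: 13 shirts per hour
Time: 9 hours
Total: 13 x 9 = 117 shirts

117 shirts


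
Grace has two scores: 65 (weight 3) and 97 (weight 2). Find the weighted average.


Weighted sum:
3 x 65 + 2 x 97 = 389
Total weight:
3 + 2 = 5
Weighted average:
389 / 5 = 77.8

77.8


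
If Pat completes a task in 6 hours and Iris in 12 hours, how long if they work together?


Pat's rate: 1/6 of the job per hour
Iris's rate: 1/12 of the job per hour
Combined rate: 1/6 + 1/12 = 1/4 per hour
Time = 1 / (1/4) = 4 hours

4 hours


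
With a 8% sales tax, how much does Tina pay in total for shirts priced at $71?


Calculate the tax:
8% of $71 = $5.68
Add tax to price:
$71 + $5.68 = $76.68

$76.68


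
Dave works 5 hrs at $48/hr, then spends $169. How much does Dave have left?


Calculate earnings:
5 x $48 = $240
Subtract spending:
$240 - $169 = $71

$71


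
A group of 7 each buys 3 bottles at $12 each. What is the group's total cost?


Cost per person:
3 x $12 = $36
Group total:
7 x $36 = $252

$252


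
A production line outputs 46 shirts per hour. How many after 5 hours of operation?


Production rate: 46 shirts per hour
Time: 5 hours
Total: 46 x 5 = 230 shirts

230 shirts


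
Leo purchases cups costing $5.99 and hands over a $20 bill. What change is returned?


Start with the amount paid:
$20
Subtract the price:
$20 - $5.99 = $14.01

$14.01


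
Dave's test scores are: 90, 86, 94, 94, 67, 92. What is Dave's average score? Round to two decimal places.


Add the scores:
90 + 86 + 94 + 94 + 67 + 92 = 523
Divide by the number of tests:
523 / 6 = 87.1666... ≈ 87.17

87.17


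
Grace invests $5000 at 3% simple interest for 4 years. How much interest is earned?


Use the formula I = P x R x T / 100
P x R x T = 5000 x 3 x 4 = 60000
I = 60000 / 100 = $600

$600


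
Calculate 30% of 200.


Convert percentage to decimal:
30% = 0.3
Multiply:
200 x 0.3 = 60

60


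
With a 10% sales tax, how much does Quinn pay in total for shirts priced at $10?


Calculate the tax:
10% of $10 = $1
Add tax to price:
$10 + $1 = $11

$11


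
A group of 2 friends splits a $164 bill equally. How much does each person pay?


Total bill: $164
Number of people: 2
Each pays: $164 / 2 = $82

$82


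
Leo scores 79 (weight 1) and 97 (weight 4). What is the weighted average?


Weighted sum:
1 x 79 + 4 x 97 = 467
Total weight:
1 + 4 = 5
Weighted average:
467 / 5 = 93.4

93.4


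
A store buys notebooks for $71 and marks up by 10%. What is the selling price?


Calculate the markup amount:
10% of $71 = $7.10
Add to cost:
$71 + $7.10 = $78.10

$78.10


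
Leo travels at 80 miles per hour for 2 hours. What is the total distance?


Use the formula: distance = speed x time
Speed = 80 mph, Time = 2 hours
80 x 2 = 160 miles

160 miles


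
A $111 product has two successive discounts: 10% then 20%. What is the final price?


First discount:
10% of $111 = $11.10
Price after first discount:
$111 - $11.10 = $99.90
Second discount:
20% of $99.90 = $19.98
Final price:
$99.90 - $19.98 = $79.92

$79.92


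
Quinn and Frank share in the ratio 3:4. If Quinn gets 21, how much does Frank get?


Find the multiplier:
21 / 3 = 7
Apply to Frank's share:
4 x 7 = 28

28


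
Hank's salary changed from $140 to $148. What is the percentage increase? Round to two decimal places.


Find the absolute change:
|148 - 140| = 8
Divide by original and multiply by 100:
8 / 140 x 100 = 5.7142...% ≈ 5.71%

5.71%


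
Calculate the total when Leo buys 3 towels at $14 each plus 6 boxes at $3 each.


Cost of towels:
3 x $14 = $42
Cost of boxes:
6 x $3 = $18
Add both:
$42 + $18 = $60

$60


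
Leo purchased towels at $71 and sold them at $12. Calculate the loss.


Selling price = $12
Cost price = $71
Loss = cost price - selling price:
Loss = $71 - $12 = $59

$59


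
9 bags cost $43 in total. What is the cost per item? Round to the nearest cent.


Total cost: $43
Number of items: 9
Unit price: $43 / 9 = $4.7777... ≈ $4.78

$4.78


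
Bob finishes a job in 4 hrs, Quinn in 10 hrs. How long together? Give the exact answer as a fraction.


Bob's rate: 1/4 of the job per hour
Quinn's rate: 1/10 of the job per hour
Combined rate: 1/4 + 1/10 = 7/20 per hour
Time = 1 / (7/20) = 20/7 hours (≈ 2.86 hours)

20/7 hours


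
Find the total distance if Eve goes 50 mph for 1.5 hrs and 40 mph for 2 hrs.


Leg 1 distance:
50 x 1.5 = 75 miles
Leg 2 distance:
40 x 2 = 80 miles
Total distance:
75 + 80 = 155 miles

155 miles


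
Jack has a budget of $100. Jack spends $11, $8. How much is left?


Add up expenses:
$11 + $8 = $19
Subtract from budget:
$100 - $19 = $81

$81


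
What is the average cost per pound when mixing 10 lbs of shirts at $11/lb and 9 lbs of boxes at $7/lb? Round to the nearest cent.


Cost of shirts:
10 x $11 = $110
Cost of boxes:
9 x $7 = $63
Total cost: $110 + $63 = $173
Total weight: 19 lbs
Average: $173 / 19 = $9.1052... ≈ $9.11/lb

$9.11/lb


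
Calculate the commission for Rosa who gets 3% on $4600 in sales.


Convert rate to decimal:
3% = 0.03
Multiply by sales:
$4600 x 0.03 = $138

$138


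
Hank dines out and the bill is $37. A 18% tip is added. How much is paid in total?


Calculate the tip:
18% of $37 = $6.66
Add tip to meal cost:
$37 + $6.66 = $43.66

$43.66


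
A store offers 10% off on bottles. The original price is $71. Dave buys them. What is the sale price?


Calculate the discount amount:
10% of $71 = $7.10
Subtract from original:
$71 - $7.10 = $63.90

$63.90


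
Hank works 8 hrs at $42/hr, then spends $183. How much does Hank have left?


Calculate earnings:
8 x $42 = $336
Subtract spending:
$336 - $183 = $153

$153


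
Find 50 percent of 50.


Convert percentage to decimal:
50% = 0.5
Multiply:
50 x 0.5 = 25

25


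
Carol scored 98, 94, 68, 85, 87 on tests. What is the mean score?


Add the scores:
98 + 94 + 68 + 85 + 87 = 432
Divide by the number of tests:
432 / 5 = 86.4

86.4


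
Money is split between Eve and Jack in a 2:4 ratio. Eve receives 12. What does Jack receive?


Find the multiplier:
12 / 2 = 6
Apply to Jack's share:
4 x 6 = 24

24


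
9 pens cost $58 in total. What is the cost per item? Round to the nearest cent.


Total cost: $58
Number of items: 9
Unit price: $58 / 9 = $6.4444... ≈ $6.44

$6.44


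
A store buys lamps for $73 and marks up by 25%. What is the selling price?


Calculate the markup amount:
25% of $73 = $18.25
Add to cost:
$73 + $18.25 = $91.25

$91.25


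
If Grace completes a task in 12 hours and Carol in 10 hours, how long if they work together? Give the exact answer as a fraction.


Grace's rate: 1/12 of the job per hour
Carol's rate: 1/10 of the job per hour
Combined rate: 1/12 + 1/10 = 11/60 per hour
Time = 1 / (11/60) = 60/11 hours (≈ 5.45 hours)

60/11 hours


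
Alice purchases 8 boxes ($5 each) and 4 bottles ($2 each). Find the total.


Cost of boxes:
8 x $5 = $40
Cost of bottles:
4 x $2 = $8
Add both:
$40 + $8 = $48

$48


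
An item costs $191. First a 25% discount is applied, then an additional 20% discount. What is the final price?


First discount:
25% of $191 = $47.75
Price after first discount:
$191 - $47.75 = $143.25
Second discount:
20% of $143.25 = $28.65
Final price:
$143.25 - $28.65 = $114.60

$114.60


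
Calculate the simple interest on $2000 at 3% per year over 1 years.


Use the formula I = P x R x T / 100
P x R x T = 2000 x 3 x 1 = 6000
I = 6000 / 100 = $60

$60


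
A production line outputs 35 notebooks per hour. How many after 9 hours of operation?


Production rate: 35 notebooks per hour
Time: 9 hours
Total: 35 x 9 = 315 notebooks

315 notebooks


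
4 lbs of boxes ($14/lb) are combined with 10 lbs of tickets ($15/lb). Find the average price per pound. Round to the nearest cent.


Cost of boxes:
4 x $14 = $56
Cost of tickets:
10 x $15 = $150
Total cost: $56 + $150 = $206
Total weight: 14 lbs
Average: $206 / 14 = $14.7142... ≈ $14.71/lb

$14.71/lb


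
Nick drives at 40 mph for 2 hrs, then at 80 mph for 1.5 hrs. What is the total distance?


Leg 1 distance:
40 x 2 = 80 miles
Leg 2 distance:
80 x 1.5 = 120 miles
Total distance:
80 + 120 = 200 miles

200 miles


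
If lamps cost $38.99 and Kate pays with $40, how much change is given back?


Start with the amount paid:
$40
Subtract the price:
$40 - $38.99 = $1.01

$1.01


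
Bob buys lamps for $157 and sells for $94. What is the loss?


Selling price = $94
Cost price = $157
Loss = cost price - selling price:
Loss = $157 - $94 = $63

$63


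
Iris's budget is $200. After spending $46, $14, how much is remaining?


Add up expenses:
$46 + $14 = $60
Subtract from budget:
$200 - $60 = $140

$140


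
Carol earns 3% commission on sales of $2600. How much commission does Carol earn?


Convert rate to decimal:
3% = 0.03
Multiply by sales:
$2600 x 0.03 = $78

$78


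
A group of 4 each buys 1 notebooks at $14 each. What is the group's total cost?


Cost per person:
1 x $14 = $14
Group total:
4 x $14 = $56

$56


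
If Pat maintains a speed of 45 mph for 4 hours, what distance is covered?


Use the formula: distance = speed x time
Speed = 45 mph, Time = 4 hours
45 x 4 = 180 miles

180 miles


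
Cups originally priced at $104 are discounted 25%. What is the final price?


Calculate the discount amount:
25% of $104 = $26
Subtract from original:
$104 - $26 = $78

$78


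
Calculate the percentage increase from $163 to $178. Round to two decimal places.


Find the absolute change:
|178 - 163| = 15
Divide by original and multiply by 100:
15 / 163 x 100 = 9.2024...% ≈ 9.2%

9.2%


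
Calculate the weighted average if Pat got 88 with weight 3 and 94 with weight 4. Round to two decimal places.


Weighted sum:
3 x 88 + 4 x 94 = 640
Total weight:
3 + 4 = 7
Weighted average:
640 / 7 = 91.4285... ≈ 91.43

91.43


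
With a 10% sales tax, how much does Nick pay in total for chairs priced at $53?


Calculate the tax:
10% of $53 = $5.30
Add tax to price:
$53 + $5.30 = $58.30

$58.30


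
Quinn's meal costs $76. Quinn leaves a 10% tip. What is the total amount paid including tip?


Calculate the tip:
10% of $76 = $7.60
Add tip to meal cost:
$76 + $7.60 = $83.60

$83.60


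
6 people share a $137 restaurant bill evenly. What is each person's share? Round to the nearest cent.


Total bill: $137
Number of people: 6
Each pays: $137 / 6 = $22.8333... ≈ $22.83

$22.83


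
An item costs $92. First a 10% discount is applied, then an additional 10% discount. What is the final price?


First discount:
10% of $92 = $9.20
Price after first discount:
$92 - $9.20 = $82.80
Second discount:
10% of $82.80 = $8.28
Final price:
$82.80 - $8.28 = $74.52

$74.52


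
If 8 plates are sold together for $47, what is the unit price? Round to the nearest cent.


Total cost: $47
Number of items: 8
Unit price: $47 / 8 = $5.875 ≈ $5.88

$5.88


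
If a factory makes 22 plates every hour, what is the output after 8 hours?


Production rate: 22 plates per hour
Time: 8 hours
Total: 22 x 8 = 176 plates

176 plates


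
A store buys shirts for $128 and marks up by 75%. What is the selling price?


Calculate the markup amount:
75% of $128 = $96
Add to cost:
$128 + $96 = $224

$224


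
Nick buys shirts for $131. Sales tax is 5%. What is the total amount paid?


Calculate the tax:
5% of $131 = $6.55
Add tax to price:
$131 + $6.55 = $137.55

$137.55


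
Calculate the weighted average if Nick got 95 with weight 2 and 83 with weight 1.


Weighted sum:
2 x 95 + 1 x 83 = 273
Total weight:
2 + 1 = 3
Weighted average:
273 / 3 = 91

91


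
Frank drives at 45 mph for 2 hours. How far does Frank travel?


Use the formula: distance = speed x time
Speed = 45 mph, Time = 2 hours
45 x 2 = 90 miles

90 miles


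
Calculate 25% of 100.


Convert percentage to decimal:
25% = 0.25
Multiply:
100 x 0.25 = 25

25


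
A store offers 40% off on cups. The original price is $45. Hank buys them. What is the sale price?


Calculate the discount amount:
40% of $45 = $18
Subtract from original:
$45 - $18 = $27

$27


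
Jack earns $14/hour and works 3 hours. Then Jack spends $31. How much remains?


Calculate earnings:
3 x $14 = $42
Subtract spending:
$42 - $31 = $11

$11


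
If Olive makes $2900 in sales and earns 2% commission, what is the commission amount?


Convert rate to decimal:
2% = 0.02
Multiply by sales:
$2900 x 0.02 = $58

$58


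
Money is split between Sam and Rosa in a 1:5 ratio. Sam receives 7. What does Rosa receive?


Find the multiplier:
7 / 1 = 7
Apply to Rosa's share:
5 x 7 = 35

35


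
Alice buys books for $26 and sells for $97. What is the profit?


Selling price = $97
Cost price = $26
Profit = selling price - cost price:
Profit = $97 - $26 = $71

$71


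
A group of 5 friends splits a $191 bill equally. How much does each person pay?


Total bill: $191
Number of people: 5
Each pays: $191 / 5 = $38.20

$38.20


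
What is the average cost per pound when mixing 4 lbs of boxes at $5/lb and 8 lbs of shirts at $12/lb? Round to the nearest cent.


Cost of boxes:
4 x $5 = $20
Cost of shirts:
8 x $12 = $96
Total cost: $20 + $96 = $116
Total weight: 12 lbs
Average: $116 / 12 = $9.6666... ≈ $9.67/lb

$9.67/lb


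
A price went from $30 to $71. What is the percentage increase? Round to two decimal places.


Find the absolute change:
|71 - 30| = 41
Divide by original and multiply by 100:
41 / 30 x 100 = 136.6666...% ≈ 136.67%

136.67%


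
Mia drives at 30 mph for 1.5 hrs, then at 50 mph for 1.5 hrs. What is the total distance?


Leg 1 distance:
30 x 1.5 = 45 miles
Leg 2 distance:
50 x 1.5 = 75 miles
Total distance:
45 + 75 = 120 miles

120 miles


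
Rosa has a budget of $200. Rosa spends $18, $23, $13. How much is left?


Add up expenses:
$18 + $23 + $13 = $54
Subtract from budget:
$200 - $54 = $146

$146


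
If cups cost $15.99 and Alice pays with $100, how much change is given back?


Start with the amount paid:
$100
Subtract the price:
$100 - $15.99 = $84.01

$84.01


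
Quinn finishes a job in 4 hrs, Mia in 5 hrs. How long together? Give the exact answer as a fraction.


Quinn's rate: 1/4 of the job per hour
Mia's rate: 1/5 of the job per hour
Combined rate: 1/4 + 1/5 = 9/20 per hour
Time = 1 / (9/20) = 20/9 hours (≈ 2.22 hours)

20/9 hours


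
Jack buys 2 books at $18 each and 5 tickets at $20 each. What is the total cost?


Cost of books:
2 x $18 = $36
Cost of tickets:
5 x $20 = $100
Add both:
$36 + $100 = $136

$136


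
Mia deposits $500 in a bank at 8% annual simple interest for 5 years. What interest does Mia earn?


Use the formula I = P x R x T / 100
P x R x T = 500 x 8 x 5 = 20000
I = 20000 / 100 = $200

$200


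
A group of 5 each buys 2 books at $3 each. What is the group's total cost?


Cost per person:
2 x $3 = $6
Group total:
5 x $6 = $30

$30


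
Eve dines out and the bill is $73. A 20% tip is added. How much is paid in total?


Calculate the tip:
20% of $73 = $14.60
Add tip to meal cost:
$73 + $14.60 = $87.60

$87.60


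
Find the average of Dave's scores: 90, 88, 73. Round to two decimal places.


Add the scores:
90 + 88 + 73 = 251
Divide by the number of tests:
251 / 3 = 83.6666... ≈ 83.67

83.67


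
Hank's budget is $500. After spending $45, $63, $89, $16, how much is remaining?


Add up expenses:
$45 + $63 + $89 + $16 = $213
Subtract from budget:
$500 - $213 = $287

$287


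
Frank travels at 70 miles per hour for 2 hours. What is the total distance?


Use the formula: distance = speed x time
Speed = 70 mph, Time = 2 hours
70 x 2 = 140 miles

140 miles
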